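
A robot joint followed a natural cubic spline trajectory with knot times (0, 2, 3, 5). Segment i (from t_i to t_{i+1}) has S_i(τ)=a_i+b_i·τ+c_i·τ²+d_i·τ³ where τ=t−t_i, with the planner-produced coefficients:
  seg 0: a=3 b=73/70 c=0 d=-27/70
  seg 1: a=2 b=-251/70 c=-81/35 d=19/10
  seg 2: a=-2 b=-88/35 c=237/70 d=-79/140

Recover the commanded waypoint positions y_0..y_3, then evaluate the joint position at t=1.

y_0=3 y_1=2 y_2=-2 y_3=2
S(1) = 128/35

y_0 = S_0(0) = a_0 = 3
y_1 = S_1(0) = a_1 = 2
y_2 = S_2(0) = a_2 = -2
y_3 = S_2(2) = 2
t_q=1 is in segment 0 (τ=1); S_0(τ)=128/35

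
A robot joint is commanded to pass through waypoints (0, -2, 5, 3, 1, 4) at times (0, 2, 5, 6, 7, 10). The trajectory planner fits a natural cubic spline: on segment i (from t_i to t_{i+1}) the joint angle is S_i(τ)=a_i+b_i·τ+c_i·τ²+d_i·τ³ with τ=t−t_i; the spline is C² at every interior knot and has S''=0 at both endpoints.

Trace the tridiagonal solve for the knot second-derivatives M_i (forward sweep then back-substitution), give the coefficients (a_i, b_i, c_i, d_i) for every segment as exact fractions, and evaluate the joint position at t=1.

  seg 0: a=0 b=-1503/707 c=0 d=199/707
  seg 1: a=-2 b=885/707 c=1194/707 d=-8452/19089
  seg 2: a=5 b=-403/707 c=-4870/2121 d=1837/2121
  seg 3: a=3 b=-5438/2121 c=641/2121 d=185/707
  seg 4: a=1 b=-2491/2121 c=2306/2121 d=-2306/19089
S(1) = -1304/707

Δ: Δ0=-1, Δ1=7/3, Δ2=-2, Δ3=-2, Δ4=1
row 1: diag=10, rhs=20; c'=3/10, d'=2
row 2: denom=8−3·3/10=71/10; d'=(-26−3·2)/(71/10)=-320/71
row 3: denom=4−1·10/71=274/71; d'=(0−1·-320/71)/(274/71)=160/137
row 4: denom=8−1·71/274=2121/274; d'=(18−1·160/137)/(2121/274)=4612/2121
back: M4=4612/2121
back: M3=160/137−71/274·4612/2121=1282/2121
back: M2=-320/71−10/71·1282/2121=-9740/2121
back: M1=2−3/10·-9740/2121=2388/707
M: M0=0, M1=2388/707, M2=-9740/2121, M3=1282/2121, M4=4612/2121, M5=0
seg 0: a=0, c=M0/2=0, d=(M1−M0)/(6·2)=199/707, b=Δ0−h0·(2M0+M1)/6=-1503/707
seg 1: a=-2, c=M1/2=1194/707, d=(M2−M1)/(6·3)=-8452/19089, b=Δ1−h1·(2M1+M2)/6=885/707
seg 2: a=5, c=M2/2=-4870/2121, d=(M3−M2)/(6·1)=1837/2121, b=Δ2−h2·(2M2+M3)/6=-403/707
seg 3: a=3, c=M3/2=641/2121, d=(M4−M3)/(6·1)=185/707, b=Δ3−h3·(2M3+M4)/6=-5438/2121
seg 4: a=1, c=M4/2=2306/2121, d=(M5−M4)/(6·3)=-2306/19089, b=Δ4−h4·(2M4+M5)/6=-2491/2121
t_q=1 → seg 0, τ=1; S=0+-1503/707·τ+0·τ²+199/707·τ³=-1304/707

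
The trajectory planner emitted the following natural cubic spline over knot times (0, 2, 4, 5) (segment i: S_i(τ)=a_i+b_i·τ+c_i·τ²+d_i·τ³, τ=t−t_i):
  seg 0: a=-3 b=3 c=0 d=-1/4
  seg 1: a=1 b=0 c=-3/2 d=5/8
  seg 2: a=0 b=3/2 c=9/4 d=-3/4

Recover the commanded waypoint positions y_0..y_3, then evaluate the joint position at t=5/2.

y_0 = S_0(0) = a_0 = -3
y_1 = S_1(0) = a_1 = 1
y_2 = S_2(0) = a_2 = 0
y_3 = S_2(1) = 3
t_q=5/2 is in segment 1 (τ=1/2); S_1(τ)=45/64

y_0=-3 y_1=1 y_2=0 y_3=3
S(5/2) = 45/64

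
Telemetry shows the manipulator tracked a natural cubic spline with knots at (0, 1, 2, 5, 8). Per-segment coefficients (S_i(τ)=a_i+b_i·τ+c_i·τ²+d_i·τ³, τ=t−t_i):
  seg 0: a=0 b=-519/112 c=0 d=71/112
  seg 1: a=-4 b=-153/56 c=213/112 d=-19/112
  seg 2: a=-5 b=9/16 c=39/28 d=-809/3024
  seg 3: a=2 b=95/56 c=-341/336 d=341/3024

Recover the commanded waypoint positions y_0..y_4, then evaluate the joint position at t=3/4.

y_0=0 y_1=-4 y_2=-5 y_3=2 y_4=1
S(3/4) = -3285/1024

y_0 = S_0(0) = a_0 = 0
y_1 = S_1(0) = a_1 = -4
y_2 = S_2(0) = a_2 = -5
y_3 = S_3(0) = a_3 = 2
y_4 = S_3(3) = 1
t_q=3/4 is in segment 0 (τ=3/4); S_0(τ)=-3285/1024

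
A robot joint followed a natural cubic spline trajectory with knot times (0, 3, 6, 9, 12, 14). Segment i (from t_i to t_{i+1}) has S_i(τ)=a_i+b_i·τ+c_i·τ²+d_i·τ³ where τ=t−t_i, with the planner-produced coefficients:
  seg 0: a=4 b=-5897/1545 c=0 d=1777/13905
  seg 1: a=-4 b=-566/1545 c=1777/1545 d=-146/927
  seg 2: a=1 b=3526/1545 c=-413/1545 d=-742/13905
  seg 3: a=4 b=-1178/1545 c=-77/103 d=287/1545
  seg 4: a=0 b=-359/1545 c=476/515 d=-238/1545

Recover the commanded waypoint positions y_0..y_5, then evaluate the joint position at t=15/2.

y_0 = S_0(0) = a_0 = 4
y_1 = S_1(0) = a_1 = -4
y_2 = S_2(0) = a_2 = 1
y_3 = S_3(0) = a_3 = 4
y_4 = S_4(0) = a_4 = 0
y_5 = S_4(2) = 2
t_q=15/2 is in segment 2 (τ=3/2); S_2(τ)=3751/1030

y_0=4 y_1=-4 y_2=1 y_3=4 y_4=0 y_5=2
S(15/2) = 3751/1030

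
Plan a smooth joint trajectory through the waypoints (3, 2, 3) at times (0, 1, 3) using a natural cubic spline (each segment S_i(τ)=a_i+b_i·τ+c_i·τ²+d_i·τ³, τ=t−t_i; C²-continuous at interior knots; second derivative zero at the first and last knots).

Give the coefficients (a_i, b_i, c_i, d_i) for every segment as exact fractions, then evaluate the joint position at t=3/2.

  seg 0: a=3 b=-5/4 c=0 d=1/4
  seg 1: a=2 b=-1/2 c=3/4 d=-1/8
S(3/2) = 123/64

Δ: Δ0=-1, Δ1=1/2
row 1: diag=6, rhs=9; c'=1/3, d'=3/2
back: M1=3/2
M: M0=0, M1=3/2, M2=0
seg 0: a=3, c=M0/2=0, d=(M1−M0)/(6·1)=1/4, b=Δ0−h0·(2M0+M1)/6=-5/4
seg 1: a=2, c=M1/2=3/4, d=(M2−M1)/(6·2)=-1/8, b=Δ1−h1·(2M1+M2)/6=-1/2
t_q=3/2 → seg 1, τ=1/2; S=2+-1/2·τ+3/4·τ²+-1/8·τ³=123/64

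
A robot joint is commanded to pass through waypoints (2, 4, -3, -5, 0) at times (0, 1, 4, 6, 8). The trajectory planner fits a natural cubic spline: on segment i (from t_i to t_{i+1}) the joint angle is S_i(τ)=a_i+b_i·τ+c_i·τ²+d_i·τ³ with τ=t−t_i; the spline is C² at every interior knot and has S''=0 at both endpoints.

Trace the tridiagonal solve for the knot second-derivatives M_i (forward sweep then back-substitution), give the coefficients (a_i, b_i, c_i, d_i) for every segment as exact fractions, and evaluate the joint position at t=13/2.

Δ: Δ0=2, Δ1=-7/3, Δ2=-1, Δ3=5/2
row 1: diag=8, rhs=-26; c'=3/8, d'=-13/4
row 2: denom=10−3·3/8=71/8; d'=(8−3·-13/4)/(71/8)=2
row 3: denom=8−2·16/71=536/71; d'=(21−2·2)/(536/71)=1207/536
back: M3=1207/536
back: M2=2−16/71·1207/536=100/67
back: M1=-13/4−3/8·100/67=-1021/268
M: M0=0, M1=-1021/268, M2=100/67, M3=1207/536, M4=0
seg 0: a=2, c=M0/2=0, d=(M1−M0)/(6·1)=-1021/1608, b=Δ0−h0·(2M0+M1)/6=4237/1608
seg 1: a=4, c=M1/2=-1021/536, d=(M2−M1)/(6·3)=1421/4824, b=Δ1−h1·(2M1+M2)/6=587/804
seg 2: a=-3, c=M2/2=50/67, d=(M3−M2)/(6·2)=407/6432, b=Δ2−h2·(2M2+M3)/6=-4415/1608
seg 3: a=-5, c=M3/2=1207/1072, d=(M4−M3)/(6·2)=-1207/6432, b=Δ3−h3·(2M3+M4)/6=803/804
t_q=13/2 → seg 3, τ=1/2; S=-5+803/804·τ+1207/1072·τ²+-1207/6432·τ³=-72769/17152

  seg 0: a=2 b=4237/1608 c=0 d=-1021/1608
  seg 1: a=4 b=587/804 c=-1021/536 d=1421/4824
  seg 2: a=-3 b=-4415/1608 c=50/67 d=407/6432
  seg 3: a=-5 b=803/804 c=1207/1072 d=-1207/6432
S(13/2) = -72769/17152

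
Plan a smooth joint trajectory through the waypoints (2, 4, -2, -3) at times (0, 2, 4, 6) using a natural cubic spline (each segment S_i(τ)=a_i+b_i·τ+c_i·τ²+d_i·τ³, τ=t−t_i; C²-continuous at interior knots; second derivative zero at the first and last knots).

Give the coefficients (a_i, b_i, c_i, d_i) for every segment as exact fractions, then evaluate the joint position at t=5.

  seg 0: a=2 b=67/30 c=0 d=-37/120
  seg 1: a=4 b=-22/15 c=-37/20 d=13/24
  seg 2: a=-2 b=-71/30 c=7/5 d=-7/30
S(5) = -16/5

Δ: Δ0=1, Δ1=-3, Δ2=-1/2
row 1: diag=8, rhs=-24; c'=1/4, d'=-3
row 2: denom=8−2·1/4=15/2; d'=(15−2·-3)/(15/2)=14/5
back: M2=14/5
back: M1=-3−1/4·14/5=-37/10
M: M0=0, M1=-37/10, M2=14/5, M3=0
seg 0: a=2, c=M0/2=0, d=(M1−M0)/(6·2)=-37/120, b=Δ0−h0·(2M0+M1)/6=67/30
seg 1: a=4, c=M1/2=-37/20, d=(M2−M1)/(6·2)=13/24, b=Δ1−h1·(2M1+M2)/6=-22/15
seg 2: a=-2, c=M2/2=7/5, d=(M3−M2)/(6·2)=-7/30, b=Δ2−h2·(2M2+M3)/6=-71/30
t_q=5 → seg 2, τ=1; S=-2+-71/30·τ+7/5·τ²+-7/30·τ³=-16/5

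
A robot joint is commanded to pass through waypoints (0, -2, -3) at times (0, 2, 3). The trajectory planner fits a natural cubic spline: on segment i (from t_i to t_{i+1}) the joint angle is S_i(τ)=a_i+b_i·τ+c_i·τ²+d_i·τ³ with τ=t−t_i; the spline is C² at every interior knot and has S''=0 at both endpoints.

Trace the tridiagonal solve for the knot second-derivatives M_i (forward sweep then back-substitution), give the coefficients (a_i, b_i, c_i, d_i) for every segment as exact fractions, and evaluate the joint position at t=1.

  seg 0: a=0 b=-1 c=0 d=0
  seg 1: a=-2 b=-1 c=0 d=0
S(1) = -1

Δ: Δ0=-1, Δ1=-1
row 1: diag=6, rhs=0; c'=1/6, d'=0
back: M1=0
M: M0=0, M1=0, M2=0
seg 0: a=0, c=M0/2=0, d=(M1−M0)/(6·2)=0, b=Δ0−h0·(2M0+M1)/6=-1
seg 1: a=-2, c=M1/2=0, d=(M2−M1)/(6·1)=0, b=Δ1−h1·(2M1+M2)/6=-1
t_q=1 → seg 0, τ=1; S=0+-1·τ+0·τ²+0·τ³=-1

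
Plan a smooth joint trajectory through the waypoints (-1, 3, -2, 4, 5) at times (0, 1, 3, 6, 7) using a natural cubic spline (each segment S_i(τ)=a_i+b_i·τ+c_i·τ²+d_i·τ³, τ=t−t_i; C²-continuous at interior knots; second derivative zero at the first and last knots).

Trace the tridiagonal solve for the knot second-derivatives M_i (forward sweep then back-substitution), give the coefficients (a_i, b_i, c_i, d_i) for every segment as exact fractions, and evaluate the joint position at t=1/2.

Δ: Δ0=4, Δ1=-5/2, Δ2=2, Δ3=1
row 1: diag=6, rhs=-39; c'=1/3, d'=-13/2
row 2: denom=10−2·1/3=28/3; d'=(27−2·-13/2)/(28/3)=30/7
row 3: denom=8−3·9/28=197/28; d'=(-6−3·30/7)/(197/28)=-528/197
back: M3=-528/197
back: M2=30/7−9/28·-528/197=1014/197
back: M1=-13/2−1/3·1014/197=-3237/394
M: M0=0, M1=-3237/394, M2=1014/197, M3=-528/197, M4=0
seg 0: a=-1, c=M0/2=0, d=(M1−M0)/(6·1)=-1079/788, b=Δ0−h0·(2M0+M1)/6=4231/788
seg 1: a=3, c=M1/2=-3237/788, d=(M2−M1)/(6·2)=1755/1576, b=Δ1−h1·(2M1+M2)/6=497/394
seg 2: a=-2, c=M2/2=507/197, d=(M3−M2)/(6·3)=-257/591, b=Δ2−h2·(2M2+M3)/6=-356/197
seg 3: a=4, c=M3/2=-264/197, d=(M4−M3)/(6·1)=88/197, b=Δ3−h3·(2M3+M4)/6=373/197
t_q=1/2 → seg 0, τ=1/2; S=-1+4231/788·τ+0·τ²+-1079/788·τ³=9541/6304

  seg 0: a=-1 b=4231/788 c=0 d=-1079/788
  seg 1: a=3 b=497/394 c=-3237/788 d=1755/1576
  seg 2: a=-2 b=-356/197 c=507/197 d=-257/591
  seg 3: a=4 b=373/197 c=-264/197 d=88/197
S(1/2) = 9541/6304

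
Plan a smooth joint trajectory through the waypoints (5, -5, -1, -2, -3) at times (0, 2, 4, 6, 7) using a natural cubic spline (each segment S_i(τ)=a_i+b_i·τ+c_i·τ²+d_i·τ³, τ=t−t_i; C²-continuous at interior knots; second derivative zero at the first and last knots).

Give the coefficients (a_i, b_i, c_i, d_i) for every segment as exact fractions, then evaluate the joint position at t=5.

  seg 0: a=5 b=-289/41 c=0 d=21/41
  seg 1: a=-5 b=-37/41 c=126/41 d=-133/164
  seg 2: a=-1 b=68/41 c=-147/82 d=117/328
  seg 3: a=-2 b=-101/82 c=57/164 d=-19/164
S(5) = -255/328

Δ: Δ0=-5, Δ1=2, Δ2=-1/2, Δ3=-1
row 1: diag=8, rhs=42; c'=1/4, d'=21/4
row 2: denom=8−2·1/4=15/2; d'=(-15−2·21/4)/(15/2)=-17/5
row 3: denom=6−2·4/15=82/15; d'=(-3−2·-17/5)/(82/15)=57/82
back: M3=57/82
back: M2=-17/5−4/15·57/82=-147/41
back: M1=21/4−1/4·-147/41=252/41
M: M0=0, M1=252/41, M2=-147/41, M3=57/82, M4=0
seg 0: a=5, c=M0/2=0, d=(M1−M0)/(6·2)=21/41, b=Δ0−h0·(2M0+M1)/6=-289/41
seg 1: a=-5, c=M1/2=126/41, d=(M2−M1)/(6·2)=-133/164, b=Δ1−h1·(2M1+M2)/6=-37/41
seg 2: a=-1, c=M2/2=-147/82, d=(M3−M2)/(6·2)=117/328, b=Δ2−h2·(2M2+M3)/6=68/41
seg 3: a=-2, c=M3/2=57/164, d=(M4−M3)/(6·1)=-19/164, b=Δ3−h3·(2M3+M4)/6=-101/82
t_q=5 → seg 2, τ=1; S=-1+68/41·τ+-147/82·τ²+117/328·τ³=-255/328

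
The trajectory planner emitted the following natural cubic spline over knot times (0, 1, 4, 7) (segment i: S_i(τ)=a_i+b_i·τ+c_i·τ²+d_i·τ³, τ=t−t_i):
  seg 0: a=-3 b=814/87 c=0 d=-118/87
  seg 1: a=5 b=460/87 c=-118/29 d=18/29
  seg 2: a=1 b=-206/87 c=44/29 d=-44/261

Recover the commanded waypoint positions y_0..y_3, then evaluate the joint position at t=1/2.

y_0=-3 y_1=5 y_2=1 y_3=3
S(1/2) = 175/116

y_0 = S_0(0) = a_0 = -3
y_1 = S_1(0) = a_1 = 5
y_2 = S_2(0) = a_2 = 1
y_3 = S_2(3) = 3
t_q=1/2 is in segment 0 (τ=1/2); S_0(τ)=175/116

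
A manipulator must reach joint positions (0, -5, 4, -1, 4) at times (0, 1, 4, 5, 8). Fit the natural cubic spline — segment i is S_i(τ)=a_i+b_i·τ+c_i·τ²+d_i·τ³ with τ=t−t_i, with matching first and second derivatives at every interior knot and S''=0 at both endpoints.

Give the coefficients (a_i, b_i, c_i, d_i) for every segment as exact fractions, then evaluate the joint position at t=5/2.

Δ: Δ0=-5, Δ1=3, Δ2=-5, Δ3=5/3
row 1: diag=8, rhs=48; c'=3/8, d'=6
row 2: denom=8−3·3/8=55/8; d'=(-48−3·6)/(55/8)=-48/5
row 3: denom=8−1·8/55=432/55; d'=(40−1·-48/5)/(432/55)=341/54
back: M3=341/54
back: M2=-48/5−8/55·341/54=-284/27
back: M1=6−3/8·-284/27=179/18
M: M0=0, M1=179/18, M2=-284/27, M3=341/54, M4=0
seg 0: a=0, c=M0/2=0, d=(M1−M0)/(6·1)=179/108, b=Δ0−h0·(2M0+M1)/6=-719/108
seg 1: a=-5, c=M1/2=179/36, d=(M2−M1)/(6·3)=-1105/972, b=Δ1−h1·(2M1+M2)/6=-91/54
seg 2: a=4, c=M2/2=-142/27, d=(M3−M2)/(6·1)=101/36, b=Δ2−h2·(2M2+M3)/6=-275/108
seg 3: a=-1, c=M3/2=341/108, d=(M4−M3)/(6·3)=-341/972, b=Δ3−h3·(2M3+M4)/6=-251/54
t_q=5/2 → seg 1, τ=3/2; S=-5+-91/54·τ+179/36·τ²+-1105/972·τ³=-17/96

  seg 0: a=0 b=-719/108 c=0 d=179/108
  seg 1: a=-5 b=-91/54 c=179/36 d=-1105/972
  seg 2: a=4 b=-275/108 c=-142/27 d=101/36
  seg 3: a=-1 b=-251/54 c=341/108 d=-341/972
S(5/2) = -17/96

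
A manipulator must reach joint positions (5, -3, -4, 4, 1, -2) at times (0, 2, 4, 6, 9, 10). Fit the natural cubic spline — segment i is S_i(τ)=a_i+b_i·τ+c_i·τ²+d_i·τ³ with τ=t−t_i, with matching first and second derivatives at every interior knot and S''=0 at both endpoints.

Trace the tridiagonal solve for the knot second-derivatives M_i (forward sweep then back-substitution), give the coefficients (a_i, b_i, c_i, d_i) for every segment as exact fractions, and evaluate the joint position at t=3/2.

  seg 0: a=5 b=-9109/2002 c=0 d=1101/8008
  seg 1: a=-3 b=-2903/1001 c=3303/4004 d=751/4004
  seg 2: a=-4 b=379/143 c=7809/4004 d=-5107/8008
  seg 3: a=4 b=431/154 c=-1878/1001 d=37/182
  seg 4: a=1 b=-2972/1001 c=-93/2002 d=31/2002
S(3/2) = -12455/9152

Δ: Δ0=-4, Δ1=-1/2, Δ2=4, Δ3=-1, Δ4=-3
row 1: diag=8, rhs=21; c'=1/4, d'=21/8
row 2: denom=8−2·1/4=15/2; d'=(27−2·21/8)/(15/2)=29/10
row 3: denom=10−2·4/15=142/15; d'=(-30−2·29/10)/(142/15)=-537/142
row 4: denom=8−3·45/142=1001/142; d'=(-12−3·-537/142)/(1001/142)=-93/1001
back: M4=-93/1001
back: M3=-537/142−45/142·-93/1001=-3756/1001
back: M2=29/10−4/15·-3756/1001=7809/2002
back: M1=21/8−1/4·7809/2002=3303/2002
M: M0=0, M1=3303/2002, M2=7809/2002, M3=-3756/1001, M4=-93/1001, M5=0
seg 0: a=5, c=M0/2=0, d=(M1−M0)/(6·2)=1101/8008, b=Δ0−h0·(2M0+M1)/6=-9109/2002
seg 1: a=-3, c=M1/2=3303/4004, d=(M2−M1)/(6·2)=751/4004, b=Δ1−h1·(2M1+M2)/6=-2903/1001
seg 2: a=-4, c=M2/2=7809/4004, d=(M3−M2)/(6·2)=-5107/8008, b=Δ2−h2·(2M2+M3)/6=379/143
seg 3: a=4, c=M3/2=-1878/1001, d=(M4−M3)/(6·3)=37/182, b=Δ3−h3·(2M3+M4)/6=431/154
seg 4: a=1, c=M4/2=-93/2002, d=(M5−M4)/(6·1)=31/2002, b=Δ4−h4·(2M4+M5)/6=-2972/1001
t_q=3/2 → seg 0, τ=3/2; S=5+-9109/2002·τ+0·τ²+1101/8008·τ³=-12455/9152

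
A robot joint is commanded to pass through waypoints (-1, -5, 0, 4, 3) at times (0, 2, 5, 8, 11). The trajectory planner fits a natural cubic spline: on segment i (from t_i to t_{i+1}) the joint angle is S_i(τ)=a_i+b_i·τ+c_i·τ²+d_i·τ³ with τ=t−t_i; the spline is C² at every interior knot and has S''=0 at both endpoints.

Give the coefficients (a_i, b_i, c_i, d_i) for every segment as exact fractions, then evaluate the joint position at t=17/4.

Δ: Δ0=-2, Δ1=5/3, Δ2=4/3, Δ3=-1/3
row 1: diag=10, rhs=22; c'=3/10, d'=11/5
row 2: denom=12−3·3/10=111/10; d'=(-2−3·11/5)/(111/10)=-86/111
row 3: denom=12−3·10/37=414/37; d'=(-10−3·-86/111)/(414/37)=-142/207
back: M3=-142/207
back: M2=-86/111−10/37·-142/207=-122/207
back: M1=11/5−3/10·-122/207=164/69
M: M0=0, M1=164/69, M2=-122/207, M3=-142/207, M4=0
seg 0: a=-1, c=M0/2=0, d=(M1−M0)/(6·2)=41/207, b=Δ0−h0·(2M0+M1)/6=-578/207
seg 1: a=-5, c=M1/2=82/69, d=(M2−M1)/(6·3)=-307/1863, b=Δ1−h1·(2M1+M2)/6=-86/207
seg 2: a=0, c=M2/2=-61/207, d=(M3−M2)/(6·3)=-10/1863, b=Δ2−h2·(2M2+M3)/6=469/207
seg 3: a=4, c=M3/2=-71/207, d=(M4−M3)/(6·3)=71/1863, b=Δ3−h3·(2M3+M4)/6=73/207
t_q=17/4 → seg 1, τ=9/4; S=-5+-86/207·τ+82/69·τ²+-307/1863·τ³=-2643/1472

  seg 0: a=-1 b=-578/207 c=0 d=41/207
  seg 1: a=-5 b=-86/207 c=82/69 d=-307/1863
  seg 2: a=0 b=469/207 c=-61/207 d=-10/1863
  seg 3: a=4 b=73/207 c=-71/207 d=71/1863
S(17/4) = -2643/1472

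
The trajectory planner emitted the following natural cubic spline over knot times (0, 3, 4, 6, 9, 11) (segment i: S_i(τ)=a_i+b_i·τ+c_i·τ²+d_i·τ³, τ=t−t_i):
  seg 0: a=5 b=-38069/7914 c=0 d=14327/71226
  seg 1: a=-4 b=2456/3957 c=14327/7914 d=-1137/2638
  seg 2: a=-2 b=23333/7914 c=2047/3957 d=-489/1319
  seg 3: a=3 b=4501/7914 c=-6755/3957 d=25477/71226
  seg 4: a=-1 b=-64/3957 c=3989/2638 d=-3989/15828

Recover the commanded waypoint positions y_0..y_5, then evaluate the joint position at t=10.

y_0 = S_0(0) = a_0 = 5
y_1 = S_1(0) = a_1 = -4
y_2 = S_2(0) = a_2 = -2
y_3 = S_3(0) = a_3 = 3
y_4 = S_4(0) = a_4 = -1
y_5 = S_4(2) = 3
t_q=10 is in segment 4 (τ=1); S_4(τ)=1287/5276

y_0=5 y_1=-4 y_2=-2 y_3=3 y_4=-1 y_5=3
S(10) = 1287/5276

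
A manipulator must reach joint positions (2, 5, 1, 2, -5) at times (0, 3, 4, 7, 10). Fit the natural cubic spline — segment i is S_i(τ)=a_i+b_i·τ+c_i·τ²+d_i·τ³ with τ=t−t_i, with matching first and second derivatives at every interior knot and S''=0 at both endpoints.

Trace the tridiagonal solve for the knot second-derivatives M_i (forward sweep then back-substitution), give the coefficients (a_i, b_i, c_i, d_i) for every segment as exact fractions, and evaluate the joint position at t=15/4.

  seg 0: a=2 b=241/76 c=0 d=-55/228
  seg 1: a=5 b=-127/38 c=-165/76 d=115/76
  seg 2: a=1 b=-239/76 c=45/19 d=-827/2052
  seg 3: a=2 b=7/38 c=-287/228 d=287/2052
S(15/4) = 9293/4864

Δ: Δ0=1, Δ1=-4, Δ2=1/3, Δ3=-7/3
row 1: diag=8, rhs=-30; c'=1/8, d'=-15/4
row 2: denom=8−1·1/8=63/8; d'=(26−1·-15/4)/(63/8)=34/9
row 3: denom=12−3·8/21=76/7; d'=(-16−3·34/9)/(76/7)=-287/114
back: M3=-287/114
back: M2=34/9−8/21·-287/114=90/19
back: M1=-15/4−1/8·90/19=-165/38
M: M0=0, M1=-165/38, M2=90/19, M3=-287/114, M4=0
seg 0: a=2, c=M0/2=0, d=(M1−M0)/(6·3)=-55/228, b=Δ0−h0·(2M0+M1)/6=241/76
seg 1: a=5, c=M1/2=-165/76, d=(M2−M1)/(6·1)=115/76, b=Δ1−h1·(2M1+M2)/6=-127/38
seg 2: a=1, c=M2/2=45/19, d=(M3−M2)/(6·3)=-827/2052, b=Δ2−h2·(2M2+M3)/6=-239/76
seg 3: a=2, c=M3/2=-287/228, d=(M4−M3)/(6·3)=287/2052, b=Δ3−h3·(2M3+M4)/6=7/38
t_q=15/4 → seg 1, τ=3/4; S=5+-127/38·τ+-165/76·τ²+115/76·τ³=9293/4864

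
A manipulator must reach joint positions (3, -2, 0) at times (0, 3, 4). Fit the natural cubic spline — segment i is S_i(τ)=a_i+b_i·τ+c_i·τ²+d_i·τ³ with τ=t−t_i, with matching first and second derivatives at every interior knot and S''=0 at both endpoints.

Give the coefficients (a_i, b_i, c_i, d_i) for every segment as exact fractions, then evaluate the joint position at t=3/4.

Δ: Δ0=-5/3, Δ1=2
row 1: diag=8, rhs=22; c'=1/8, d'=11/4
back: M1=11/4
M: M0=0, M1=11/4, M2=0
seg 0: a=3, c=M0/2=0, d=(M1−M0)/(6·3)=11/72, b=Δ0−h0·(2M0+M1)/6=-73/24
seg 1: a=-2, c=M1/2=11/8, d=(M2−M1)/(6·1)=-11/24, b=Δ1−h1·(2M1+M2)/6=13/12
t_q=3/4 → seg 0, τ=3/4; S=3+-73/24·τ+0·τ²+11/72·τ³=401/512

  seg 0: a=3 b=-73/24 c=0 d=11/72
  seg 1: a=-2 b=13/12 c=11/8 d=-11/24
S(3/4) = 401/512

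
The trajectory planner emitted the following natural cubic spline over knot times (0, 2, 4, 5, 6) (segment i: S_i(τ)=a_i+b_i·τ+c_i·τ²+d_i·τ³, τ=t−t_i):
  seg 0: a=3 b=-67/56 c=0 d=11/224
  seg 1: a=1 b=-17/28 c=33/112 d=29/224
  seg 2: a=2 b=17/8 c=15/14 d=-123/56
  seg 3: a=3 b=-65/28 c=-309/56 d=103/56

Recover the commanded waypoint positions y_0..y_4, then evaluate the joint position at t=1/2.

y_0 = S_0(0) = a_0 = 3
y_1 = S_1(0) = a_1 = 1
y_2 = S_2(0) = a_2 = 2
y_3 = S_3(0) = a_3 = 3
y_4 = S_3(1) = -3
t_q=1/2 is in segment 0 (τ=1/2); S_0(τ)=4315/1792

y_0=3 y_1=1 y_2=2 y_3=3 y_4=-3
S(1/2) = 4315/1792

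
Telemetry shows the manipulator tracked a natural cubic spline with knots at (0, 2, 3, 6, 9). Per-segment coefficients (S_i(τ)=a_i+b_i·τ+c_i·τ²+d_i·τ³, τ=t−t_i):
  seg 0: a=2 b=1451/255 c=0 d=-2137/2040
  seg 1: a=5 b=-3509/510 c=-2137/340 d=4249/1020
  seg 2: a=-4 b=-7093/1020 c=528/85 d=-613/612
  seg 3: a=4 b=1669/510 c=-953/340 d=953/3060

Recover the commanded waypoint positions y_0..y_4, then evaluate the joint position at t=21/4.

y_0=2 y_1=5 y_2=-4 y_3=4 y_4=-3
S(21/4) = 8519/21760

y_0 = S_0(0) = a_0 = 2
y_1 = S_1(0) = a_1 = 5
y_2 = S_2(0) = a_2 = -4
y_3 = S_3(0) = a_3 = 4
y_4 = S_3(3) = -3
t_q=21/4 is in segment 2 (τ=9/4); S_2(τ)=8519/21760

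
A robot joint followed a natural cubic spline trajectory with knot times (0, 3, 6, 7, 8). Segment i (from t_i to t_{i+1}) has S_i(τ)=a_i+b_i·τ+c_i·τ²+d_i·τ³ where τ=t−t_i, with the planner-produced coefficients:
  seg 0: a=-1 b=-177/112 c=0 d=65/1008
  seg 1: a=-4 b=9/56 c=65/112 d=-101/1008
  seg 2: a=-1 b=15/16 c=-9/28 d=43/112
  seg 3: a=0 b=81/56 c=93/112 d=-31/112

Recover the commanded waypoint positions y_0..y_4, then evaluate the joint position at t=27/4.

y_0 = S_0(0) = a_0 = -1
y_1 = S_1(0) = a_1 = -4
y_2 = S_2(0) = a_2 = -1
y_3 = S_3(0) = a_3 = 0
y_4 = S_3(1) = 2
t_q=27/4 is in segment 2 (τ=3/4); S_2(τ)=-2263/7168

y_0=-1 y_1=-4 y_2=-1 y_3=0 y_4=2
S(27/4) = -2263/7168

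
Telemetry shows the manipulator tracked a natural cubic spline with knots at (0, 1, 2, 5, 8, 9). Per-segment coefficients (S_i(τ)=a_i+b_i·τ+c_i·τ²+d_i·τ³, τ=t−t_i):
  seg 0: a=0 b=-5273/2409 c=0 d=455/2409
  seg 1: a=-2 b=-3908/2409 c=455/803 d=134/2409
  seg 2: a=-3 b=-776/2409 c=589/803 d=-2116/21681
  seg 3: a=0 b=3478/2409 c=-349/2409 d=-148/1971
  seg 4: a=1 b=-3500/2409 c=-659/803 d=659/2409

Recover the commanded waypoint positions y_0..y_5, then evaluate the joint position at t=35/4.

y_0=0 y_1=-2 y_2=-3 y_3=0 y_4=1 y_5=-1
S(35/4) = -22401/51392

y_0 = S_0(0) = a_0 = 0
y_1 = S_1(0) = a_1 = -2
y_2 = S_2(0) = a_2 = -3
y_3 = S_3(0) = a_3 = 0
y_4 = S_4(0) = a_4 = 1
y_5 = S_4(1) = -1
t_q=35/4 is in segment 4 (τ=3/4); S_4(τ)=-22401/51392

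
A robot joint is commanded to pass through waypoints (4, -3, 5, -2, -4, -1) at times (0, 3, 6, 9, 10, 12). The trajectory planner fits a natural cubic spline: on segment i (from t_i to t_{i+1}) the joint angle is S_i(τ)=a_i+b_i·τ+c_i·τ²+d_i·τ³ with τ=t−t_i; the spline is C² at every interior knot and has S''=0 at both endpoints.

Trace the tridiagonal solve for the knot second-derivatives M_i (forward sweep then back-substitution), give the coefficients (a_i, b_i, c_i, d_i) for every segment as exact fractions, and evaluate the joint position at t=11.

Δ: Δ0=-7/3, Δ1=8/3, Δ2=-7/3, Δ3=-2, Δ4=3/2
row 1: diag=12, rhs=30; c'=1/4, d'=5/2
row 2: denom=12−3·1/4=45/4; d'=(-30−3·5/2)/(45/4)=-10/3
row 3: denom=8−3·4/15=36/5; d'=(2−3·-10/3)/(36/5)=5/3
row 4: denom=6−1·5/36=211/36; d'=(21−1·5/3)/(211/36)=696/211
back: M4=696/211
back: M3=5/3−5/36·696/211=255/211
back: M2=-10/3−4/15·255/211=-2314/633
back: M1=5/2−1/4·-2314/633=2161/633
M: M0=0, M1=2161/633, M2=-2314/633, M3=255/211, M4=696/211, M5=0
seg 0: a=4, c=M0/2=0, d=(M1−M0)/(6·3)=2161/11394, b=Δ0−h0·(2M0+M1)/6=-1705/422
seg 1: a=-3, c=M1/2=2161/1266, d=(M2−M1)/(6·3)=-4475/11394, b=Δ1−h1·(2M1+M2)/6=228/211
seg 2: a=5, c=M2/2=-1157/633, d=(M3−M2)/(6·3)=3079/11394, b=Δ2−h2·(2M2+M3)/6=303/422
seg 3: a=-2, c=M3/2=255/422, d=(M4−M3)/(6·1)=147/422, b=Δ3−h3·(2M3+M4)/6=-623/211
seg 4: a=-4, c=M4/2=348/211, d=(M5−M4)/(6·2)=-58/211, b=Δ4−h4·(2M4+M5)/6=-295/422
t_q=11 → seg 4, τ=1; S=-4+-295/422·τ+348/211·τ²+-58/211·τ³=-1403/422

  seg 0: a=4 b=-1705/422 c=0 d=2161/11394
  seg 1: a=-3 b=228/211 c=2161/1266 d=-4475/11394
  seg 2: a=5 b=303/422 c=-1157/633 d=3079/11394
  seg 3: a=-2 b=-623/211 c=255/422 d=147/422
  seg 4: a=-4 b=-295/422 c=348/211 d=-58/211
S(11) = -1403/422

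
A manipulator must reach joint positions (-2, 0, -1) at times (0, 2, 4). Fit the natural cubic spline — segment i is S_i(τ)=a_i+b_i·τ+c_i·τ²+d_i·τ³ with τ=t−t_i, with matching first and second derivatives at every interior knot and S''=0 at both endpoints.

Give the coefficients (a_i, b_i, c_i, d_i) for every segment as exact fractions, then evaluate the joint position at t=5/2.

  seg 0: a=-2 b=11/8 c=0 d=-3/32
  seg 1: a=0 b=1/4 c=-9/16 d=3/32
S(5/2) = -1/256

Δ: Δ0=1, Δ1=-1/2
row 1: diag=8, rhs=-9; c'=1/4, d'=-9/8
back: M1=-9/8
M: M0=0, M1=-9/8, M2=0
seg 0: a=-2, c=M0/2=0, d=(M1−M0)/(6·2)=-3/32, b=Δ0−h0·(2M0+M1)/6=11/8
seg 1: a=0, c=M1/2=-9/16, d=(M2−M1)/(6·2)=3/32, b=Δ1−h1·(2M1+M2)/6=1/4
t_q=5/2 → seg 1, τ=1/2; S=0+1/4·τ+-9/16·τ²+3/32·τ³=-1/256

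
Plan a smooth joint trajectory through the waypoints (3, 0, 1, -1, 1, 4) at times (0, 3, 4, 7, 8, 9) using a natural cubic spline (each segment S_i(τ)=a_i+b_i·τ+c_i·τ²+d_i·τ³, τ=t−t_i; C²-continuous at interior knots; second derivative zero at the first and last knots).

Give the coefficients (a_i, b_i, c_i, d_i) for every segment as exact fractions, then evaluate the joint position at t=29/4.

  seg 0: a=3 b=-3179/1665 c=0 d=1514/14985
  seg 1: a=0 b=1363/1665 c=1514/1665 d=-404/555
  seg 2: a=1 b=151/333 c=-2122/1665 d=4501/14985
  seg 3: a=-1 b=1526/1665 c=793/555 d=-115/333
  seg 4: a=1 b=4559/1665 c=218/555 d=-218/1665
S(29/4) = -24401/35520

Δ: Δ0=-1, Δ1=1, Δ2=-2/3, Δ3=2, Δ4=3
row 1: diag=8, rhs=12; c'=1/8, d'=3/2
row 2: denom=8−1·1/8=63/8; d'=(-10−1·3/2)/(63/8)=-92/63
row 3: denom=8−3·8/21=48/7; d'=(16−3·-92/63)/(48/7)=107/36
row 4: denom=4−1·7/48=185/48; d'=(6−1·107/36)/(185/48)=436/555
back: M4=436/555
back: M3=107/36−7/48·436/555=1586/555
back: M2=-92/63−8/21·1586/555=-4244/1665
back: M1=3/2−1/8·-4244/1665=3028/1665
M: M0=0, M1=3028/1665, M2=-4244/1665, M3=1586/555, M4=436/555, M5=0
seg 0: a=3, c=M0/2=0, d=(M1−M0)/(6·3)=1514/14985, b=Δ0−h0·(2M0+M1)/6=-3179/1665
seg 1: a=0, c=M1/2=1514/1665, d=(M2−M1)/(6·1)=-404/555, b=Δ1−h1·(2M1+M2)/6=1363/1665
seg 2: a=1, c=M2/2=-2122/1665, d=(M3−M2)/(6·3)=4501/14985, b=Δ2−h2·(2M2+M3)/6=151/333
seg 3: a=-1, c=M3/2=793/555, d=(M4−M3)/(6·1)=-115/333, b=Δ3−h3·(2M3+M4)/6=1526/1665
seg 4: a=1, c=M4/2=218/555, d=(M5−M4)/(6·1)=-218/1665, b=Δ4−h4·(2M4+M5)/6=4559/1665
t_q=29/4 → seg 3, τ=1/4; S=-1+1526/1665·τ+793/555·τ²+-115/333·τ³=-24401/35520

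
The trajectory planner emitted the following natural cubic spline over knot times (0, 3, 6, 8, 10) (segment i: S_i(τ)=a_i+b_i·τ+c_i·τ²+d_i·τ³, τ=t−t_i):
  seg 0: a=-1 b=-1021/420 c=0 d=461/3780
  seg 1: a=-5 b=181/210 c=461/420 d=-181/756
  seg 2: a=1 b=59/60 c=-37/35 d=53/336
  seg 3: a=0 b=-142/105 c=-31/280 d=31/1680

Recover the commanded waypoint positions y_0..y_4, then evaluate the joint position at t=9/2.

y_0=-1 y_1=-5 y_2=1 y_3=0 y_4=-3
S(9/2) = -2291/1120

y_0 = S_0(0) = a_0 = -1
y_1 = S_1(0) = a_1 = -5
y_2 = S_2(0) = a_2 = 1
y_3 = S_3(0) = a_3 = 0
y_4 = S_3(2) = -3
t_q=9/2 is in segment 1 (τ=3/2); S_1(τ)=-2291/1120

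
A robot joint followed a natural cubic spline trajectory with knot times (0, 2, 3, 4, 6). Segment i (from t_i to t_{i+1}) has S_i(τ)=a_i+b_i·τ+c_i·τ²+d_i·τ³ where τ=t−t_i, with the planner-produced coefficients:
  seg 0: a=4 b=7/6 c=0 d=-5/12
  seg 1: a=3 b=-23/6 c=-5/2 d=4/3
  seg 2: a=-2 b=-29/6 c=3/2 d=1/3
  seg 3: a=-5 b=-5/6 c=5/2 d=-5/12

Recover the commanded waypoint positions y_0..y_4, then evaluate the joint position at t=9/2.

y_0 = S_0(0) = a_0 = 4
y_1 = S_1(0) = a_1 = 3
y_2 = S_2(0) = a_2 = -2
y_3 = S_3(0) = a_3 = -5
y_4 = S_3(2) = 0
t_q=9/2 is in segment 3 (τ=1/2); S_3(τ)=-155/32

y_0=4 y_1=3 y_2=-2 y_3=-5 y_4=0
S(9/2) = -155/32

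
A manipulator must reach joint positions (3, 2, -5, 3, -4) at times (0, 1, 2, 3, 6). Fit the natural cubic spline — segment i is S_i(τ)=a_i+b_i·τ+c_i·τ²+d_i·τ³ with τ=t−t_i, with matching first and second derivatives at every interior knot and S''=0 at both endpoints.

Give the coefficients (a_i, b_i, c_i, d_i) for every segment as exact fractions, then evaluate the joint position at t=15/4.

Δ: Δ0=-1, Δ1=-7, Δ2=8, Δ3=-7/3
row 1: diag=4, rhs=-36; c'=1/4, d'=-9
row 2: denom=4−1·1/4=15/4; d'=(90−1·-9)/(15/4)=132/5
row 3: denom=8−1·4/15=116/15; d'=(-62−1·132/5)/(116/15)=-663/58
back: M3=-663/58
back: M2=132/5−4/15·-663/58=854/29
back: M1=-9−1/4·854/29=-949/58
M: M0=0, M1=-949/58, M2=854/29, M3=-663/58, M4=0
seg 0: a=3, c=M0/2=0, d=(M1−M0)/(6·1)=-949/348, b=Δ0−h0·(2M0+M1)/6=601/348
seg 1: a=2, c=M1/2=-949/116, d=(M2−M1)/(6·1)=2657/348, b=Δ1−h1·(2M1+M2)/6=-1123/174
seg 2: a=-5, c=M2/2=427/29, d=(M3−M2)/(6·1)=-2371/348, b=Δ2−h2·(2M2+M3)/6=31/348
seg 3: a=3, c=M3/2=-663/116, d=(M4−M3)/(6·3)=221/348, b=Δ3−h3·(2M3+M4)/6=1583/174
t_q=15/4 → seg 3, τ=3/4; S=3+1583/174·τ+-663/116·τ²+221/348·τ³=51049/7424

  seg 0: a=3 b=601/348 c=0 d=-949/348
  seg 1: a=2 b=-1123/174 c=-949/116 d=2657/348
  seg 2: a=-5 b=31/348 c=427/29 d=-2371/348
  seg 3: a=3 b=1583/174 c=-663/116 d=221/348
S(15/4) = 51049/7424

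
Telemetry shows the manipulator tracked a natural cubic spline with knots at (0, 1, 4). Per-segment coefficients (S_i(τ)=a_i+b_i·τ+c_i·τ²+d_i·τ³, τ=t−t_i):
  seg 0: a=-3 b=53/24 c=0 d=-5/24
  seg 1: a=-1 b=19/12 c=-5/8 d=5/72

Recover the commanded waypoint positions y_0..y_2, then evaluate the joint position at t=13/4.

y_0=-3 y_1=-1 y_2=0
S(13/4) = 97/512

y_0 = S_0(0) = a_0 = -3
y_1 = S_1(0) = a_1 = -1
y_2 = S_1(3) = 0
t_q=13/4 is in segment 1 (τ=9/4); S_1(τ)=97/512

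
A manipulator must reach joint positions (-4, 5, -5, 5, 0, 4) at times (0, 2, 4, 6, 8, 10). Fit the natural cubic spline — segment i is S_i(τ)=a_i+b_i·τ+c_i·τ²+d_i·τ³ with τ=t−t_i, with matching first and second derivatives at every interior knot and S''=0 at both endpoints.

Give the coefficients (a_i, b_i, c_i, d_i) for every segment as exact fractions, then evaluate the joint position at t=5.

  seg 0: a=-4 b=1657/209 c=0 d=-1433/1672
  seg 1: a=5 b=-985/418 c=-4299/836 d=1597/836
  seg 2: a=-5 b=-1/418 c=5283/836 d=-21/11
  seg 3: a=5 b=989/418 c=-4293/836 d=2259/1672
  seg 4: a=0 b=-410/209 c=621/209 d=-207/418
S(5) = -45/76

Δ: Δ0=9/2, Δ1=-5, Δ2=5, Δ3=-5/2, Δ4=2
row 1: diag=8, rhs=-57; c'=1/4, d'=-57/8
row 2: denom=8−2·1/4=15/2; d'=(60−2·-57/8)/(15/2)=99/10
row 3: denom=8−2·4/15=112/15; d'=(-45−2·99/10)/(112/15)=-243/28
row 4: denom=8−2·15/56=209/28; d'=(27−2·-243/28)/(209/28)=1242/209
back: M4=1242/209
back: M3=-243/28−15/56·1242/209=-4293/418
back: M2=99/10−4/15·-4293/418=5283/418
back: M1=-57/8−1/4·5283/418=-4299/418
M: M0=0, M1=-4299/418, M2=5283/418, M3=-4293/418, M4=1242/209, M5=0
seg 0: a=-4, c=M0/2=0, d=(M1−M0)/(6·2)=-1433/1672, b=Δ0−h0·(2M0+M1)/6=1657/209
seg 1: a=5, c=M1/2=-4299/836, d=(M2−M1)/(6·2)=1597/836, b=Δ1−h1·(2M1+M2)/6=-985/418
seg 2: a=-5, c=M2/2=5283/836, d=(M3−M2)/(6·2)=-21/11, b=Δ2−h2·(2M2+M3)/6=-1/418
seg 3: a=5, c=M3/2=-4293/836, d=(M4−M3)/(6·2)=2259/1672, b=Δ3−h3·(2M3+M4)/6=989/418
seg 4: a=0, c=M4/2=621/209, d=(M5−M4)/(6·2)=-207/418, b=Δ4−h4·(2M4+M5)/6=-410/209
t_q=5 → seg 2, τ=1; S=-5+-1/418·τ+5283/836·τ²+-21/11·τ³=-45/76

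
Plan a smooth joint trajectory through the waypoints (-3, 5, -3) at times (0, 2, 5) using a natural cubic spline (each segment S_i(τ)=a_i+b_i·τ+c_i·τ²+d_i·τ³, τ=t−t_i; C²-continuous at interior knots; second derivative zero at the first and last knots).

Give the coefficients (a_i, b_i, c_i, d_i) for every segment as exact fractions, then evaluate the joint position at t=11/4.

Δ: Δ0=4, Δ1=-8/3
row 1: diag=10, rhs=-40; c'=3/10, d'=-4
back: M1=-4
M: M0=0, M1=-4, M2=0
seg 0: a=-3, c=M0/2=0, d=(M1−M0)/(6·2)=-1/3, b=Δ0−h0·(2M0+M1)/6=16/3
seg 1: a=5, c=M1/2=-2, d=(M2−M1)/(6·3)=2/9, b=Δ1−h1·(2M1+M2)/6=4/3
t_q=11/4 → seg 1, τ=3/4; S=5+4/3·τ+-2·τ²+2/9·τ³=159/32

  seg 0: a=-3 b=16/3 c=0 d=-1/3
  seg 1: a=5 b=4/3 c=-2 d=2/9
S(11/4) = 159/32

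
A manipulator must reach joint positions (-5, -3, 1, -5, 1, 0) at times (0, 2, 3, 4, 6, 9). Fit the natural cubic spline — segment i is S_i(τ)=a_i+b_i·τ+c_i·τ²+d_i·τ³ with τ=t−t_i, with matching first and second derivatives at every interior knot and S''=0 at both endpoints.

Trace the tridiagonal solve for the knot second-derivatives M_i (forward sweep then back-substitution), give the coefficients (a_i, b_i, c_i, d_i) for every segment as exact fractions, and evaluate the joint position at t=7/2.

Δ: Δ0=1, Δ1=4, Δ2=-6, Δ3=3, Δ4=-1/3
row 1: diag=6, rhs=18; c'=1/6, d'=3
row 2: denom=4−1·1/6=23/6; d'=(-60−1·3)/(23/6)=-378/23
row 3: denom=6−1·6/23=132/23; d'=(54−1·-378/23)/(132/23)=135/11
row 4: denom=10−2·23/66=307/33; d'=(-20−2·135/11)/(307/33)=-1470/307
back: M4=-1470/307
back: M3=135/11−23/66·-1470/307=4280/307
back: M2=-378/23−6/23·4280/307=-6162/307
back: M1=3−1/6·-6162/307=1948/307
M: M0=0, M1=1948/307, M2=-6162/307, M3=4280/307, M4=-1470/307, M5=0
seg 0: a=-5, c=M0/2=0, d=(M1−M0)/(6·2)=487/921, b=Δ0−h0·(2M0+M1)/6=-1027/921
seg 1: a=-3, c=M1/2=974/307, d=(M2−M1)/(6·1)=-4055/921, b=Δ1−h1·(2M1+M2)/6=4817/921
seg 2: a=1, c=M2/2=-3081/307, d=(M3−M2)/(6·1)=5221/921, b=Δ2−h2·(2M2+M3)/6=-1504/921
seg 3: a=-5, c=M3/2=2140/307, d=(M4−M3)/(6·2)=-2875/1842, b=Δ3−h3·(2M3+M4)/6=-4327/921
seg 4: a=1, c=M4/2=-735/307, d=(M5−M4)/(6·3)=245/921, b=Δ4−h4·(2M4+M5)/6=4103/921
t_q=7/2 → seg 2, τ=1/2; S=1+-1504/921·τ+-3081/307·τ²+5221/921·τ³=-3971/2456

  seg 0: a=-5 b=-1027/921 c=0 d=487/921
  seg 1: a=-3 b=4817/921 c=974/307 d=-4055/921
  seg 2: a=1 b=-1504/921 c=-3081/307 d=5221/921
  seg 3: a=-5 b=-4327/921 c=2140/307 d=-2875/1842
  seg 4: a=1 b=4103/921 c=-735/307 d=245/921
S(7/2) = -3971/2456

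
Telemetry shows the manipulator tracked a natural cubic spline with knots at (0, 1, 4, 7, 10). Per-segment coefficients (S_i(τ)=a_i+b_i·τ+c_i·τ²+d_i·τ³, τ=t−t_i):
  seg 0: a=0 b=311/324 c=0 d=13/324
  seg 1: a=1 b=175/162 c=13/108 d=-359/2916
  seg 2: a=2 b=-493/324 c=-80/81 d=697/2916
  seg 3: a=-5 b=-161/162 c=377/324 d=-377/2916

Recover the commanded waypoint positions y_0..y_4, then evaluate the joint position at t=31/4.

y_0 = S_0(0) = a_0 = 0
y_1 = S_1(0) = a_1 = 1
y_2 = S_2(0) = a_2 = 2
y_3 = S_3(0) = a_3 = -5
y_4 = S_3(3) = -1
t_q=31/4 is in segment 3 (τ=3/4); S_3(τ)=-11855/2304

y_0=0 y_1=1 y_2=2 y_3=-5 y_4=-1
S(31/4) = -11855/2304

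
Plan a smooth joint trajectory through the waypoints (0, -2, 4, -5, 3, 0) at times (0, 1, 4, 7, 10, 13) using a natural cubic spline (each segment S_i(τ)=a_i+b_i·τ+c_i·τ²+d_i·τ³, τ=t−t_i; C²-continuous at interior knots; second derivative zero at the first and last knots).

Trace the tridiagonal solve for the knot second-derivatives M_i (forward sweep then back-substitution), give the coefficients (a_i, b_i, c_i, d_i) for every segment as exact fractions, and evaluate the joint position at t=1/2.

  seg 0: a=0 b=-3394/1209 c=0 d=976/1209
  seg 1: a=-2 b=-466/1209 c=976/403 d=-5900/10881
  seg 2: a=4 b=-46/93 c=-2972/1209 d=5887/10881
  seg 3: a=-5 b=-769/1209 c=2915/1209 d=-176/403
  seg 4: a=3 b=2465/1209 c=-1837/1209 d=1837/10881
S(1/2) = -525/403

Δ: Δ0=-2, Δ1=2, Δ2=-3, Δ3=8/3, Δ4=-1
row 1: diag=8, rhs=24; c'=3/8, d'=3
row 2: denom=12−3·3/8=87/8; d'=(-30−3·3)/(87/8)=-104/29
row 3: denom=12−3·8/29=324/29; d'=(34−3·-104/29)/(324/29)=649/162
row 4: denom=12−3·29/108=403/36; d'=(-22−3·649/162)/(403/36)=-3674/1209
back: M4=-3674/1209
back: M3=649/162−29/108·-3674/1209=5830/1209
back: M2=-104/29−8/29·5830/1209=-5944/1209
back: M1=3−3/8·-5944/1209=1952/403
M: M0=0, M1=1952/403, M2=-5944/1209, M3=5830/1209, M4=-3674/1209, M5=0
seg 0: a=0, c=M0/2=0, d=(M1−M0)/(6·1)=976/1209, b=Δ0−h0·(2M0+M1)/6=-3394/1209
seg 1: a=-2, c=M1/2=976/403, d=(M2−M1)/(6·3)=-5900/10881, b=Δ1−h1·(2M1+M2)/6=-466/1209
seg 2: a=4, c=M2/2=-2972/1209, d=(M3−M2)/(6·3)=5887/10881, b=Δ2−h2·(2M2+M3)/6=-46/93
seg 3: a=-5, c=M3/2=2915/1209, d=(M4−M3)/(6·3)=-176/403, b=Δ3−h3·(2M3+M4)/6=-769/1209
seg 4: a=3, c=M4/2=-1837/1209, d=(M5−M4)/(6·3)=1837/10881, b=Δ4−h4·(2M4+M5)/6=2465/1209
t_q=1/2 → seg 0, τ=1/2; S=0+-3394/1209·τ+0·τ²+976/1209·τ³=-525/403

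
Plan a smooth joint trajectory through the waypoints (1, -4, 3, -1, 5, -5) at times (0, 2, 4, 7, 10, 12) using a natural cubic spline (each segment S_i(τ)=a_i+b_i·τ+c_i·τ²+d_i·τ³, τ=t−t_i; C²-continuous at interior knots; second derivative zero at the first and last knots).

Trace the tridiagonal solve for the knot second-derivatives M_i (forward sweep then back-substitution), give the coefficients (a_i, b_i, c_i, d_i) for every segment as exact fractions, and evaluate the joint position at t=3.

Δ: Δ0=-5/2, Δ1=7/2, Δ2=-4/3, Δ3=2, Δ4=-5
row 1: diag=8, rhs=36; c'=1/4, d'=9/2
row 2: denom=10−2·1/4=19/2; d'=(-29−2·9/2)/(19/2)=-4
row 3: denom=12−3·6/19=210/19; d'=(20−3·-4)/(210/19)=304/105
row 4: denom=10−3·19/70=643/70; d'=(-42−3·304/105)/(643/70)=-3548/643
back: M4=-3548/643
back: M3=304/105−19/70·-3548/643=8474/1929
back: M2=-4−6/19·8474/1929=-3464/643
back: M1=9/2−1/4·-3464/643=7519/1286
M: M0=0, M1=7519/1286, M2=-3464/643, M3=8474/1929, M4=-3548/643, M5=0
seg 0: a=1, c=M0/2=0, d=(M1−M0)/(6·2)=7519/15432, b=Δ0−h0·(2M0+M1)/6=-8582/1929
seg 1: a=-4, c=M1/2=7519/2572, d=(M2−M1)/(6·2)=-14447/15432, b=Δ1−h1·(2M1+M2)/6=5393/3858
seg 2: a=3, c=M2/2=-1732/643, d=(M3−M2)/(6·3)=9433/17361, b=Δ2−h2·(2M2+M3)/6=3583/1929
seg 3: a=-1, c=M3/2=4237/1929, d=(M4−M3)/(6·3)=-9559/17361, b=Δ3−h3·(2M3+M4)/6=706/1929
seg 4: a=5, c=M4/2=-1774/643, d=(M5−M4)/(6·2)=887/1929, b=Δ4−h4·(2M4+M5)/6=-2549/1929
t_q=3 → seg 1, τ=1; S=-4+5393/3858·τ+7519/2572·τ²+-14447/15432·τ³=-3163/5144

  seg 0: a=1 b=-8582/1929 c=0 d=7519/15432
  seg 1: a=-4 b=5393/3858 c=7519/2572 d=-14447/15432
  seg 2: a=3 b=3583/1929 c=-1732/643 d=9433/17361
  seg 3: a=-1 b=706/1929 c=4237/1929 d=-9559/17361
  seg 4: a=5 b=-2549/1929 c=-1774/643 d=887/1929
S(3) = -3163/5144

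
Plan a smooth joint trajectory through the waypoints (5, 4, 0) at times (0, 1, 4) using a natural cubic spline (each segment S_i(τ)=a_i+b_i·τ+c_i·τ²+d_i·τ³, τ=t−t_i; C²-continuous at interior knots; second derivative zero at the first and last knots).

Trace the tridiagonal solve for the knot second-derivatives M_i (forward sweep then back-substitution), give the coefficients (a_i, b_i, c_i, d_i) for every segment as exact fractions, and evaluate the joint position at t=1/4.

  seg 0: a=5 b=-23/24 c=0 d=-1/24
  seg 1: a=4 b=-13/12 c=-1/8 d=1/72
S(1/4) = 2437/512

Δ: Δ0=-1, Δ1=-4/3
row 1: diag=8, rhs=-2; c'=3/8, d'=-1/4
back: M1=-1/4
M: M0=0, M1=-1/4, M2=0
seg 0: a=5, c=M0/2=0, d=(M1−M0)/(6·1)=-1/24, b=Δ0−h0·(2M0+M1)/6=-23/24
seg 1: a=4, c=M1/2=-1/8, d=(M2−M1)/(6·3)=1/72, b=Δ1−h1·(2M1+M2)/6=-13/12
t_q=1/4 → seg 0, τ=1/4; S=5+-23/24·τ+0·τ²+-1/24·τ³=2437/512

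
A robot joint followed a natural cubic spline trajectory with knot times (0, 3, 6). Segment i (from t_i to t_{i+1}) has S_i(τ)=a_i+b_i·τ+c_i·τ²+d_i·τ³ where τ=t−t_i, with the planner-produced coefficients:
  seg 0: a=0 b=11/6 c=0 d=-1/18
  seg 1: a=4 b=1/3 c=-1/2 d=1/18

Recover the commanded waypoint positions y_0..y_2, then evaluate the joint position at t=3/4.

y_0 = S_0(0) = a_0 = 0
y_1 = S_1(0) = a_1 = 4
y_2 = S_1(3) = 2
t_q=3/4 is in segment 0 (τ=3/4); S_0(τ)=173/128

y_0=0 y_1=4 y_2=2
S(3/4) = 173/128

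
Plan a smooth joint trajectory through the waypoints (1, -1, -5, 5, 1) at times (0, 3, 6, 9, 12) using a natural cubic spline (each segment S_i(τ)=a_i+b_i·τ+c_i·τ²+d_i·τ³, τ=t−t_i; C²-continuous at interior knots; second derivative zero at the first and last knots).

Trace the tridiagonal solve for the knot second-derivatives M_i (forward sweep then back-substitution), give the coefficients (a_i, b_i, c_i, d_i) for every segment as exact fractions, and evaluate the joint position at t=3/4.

  seg 0: a=1 b=-1/14 c=0 d=-25/378
  seg 1: a=-1 b=-13/7 c=-25/42 d=97/378
  seg 2: a=-5 b=3/2 c=12/7 d=-139/378
  seg 3: a=5 b=13/7 c=-67/42 d=67/378
S(3/4) = 823/896

Δ: Δ0=-2/3, Δ1=-4/3, Δ2=10/3, Δ3=-4/3
row 1: diag=12, rhs=-4; c'=1/4, d'=-1/3
row 2: denom=12−3·1/4=45/4; d'=(28−3·-1/3)/(45/4)=116/45
row 3: denom=12−3·4/15=56/5; d'=(-28−3·116/45)/(56/5)=-67/21
back: M3=-67/21
back: M2=116/45−4/15·-67/21=24/7
back: M1=-1/3−1/4·24/7=-25/21
M: M0=0, M1=-25/21, M2=24/7, M3=-67/21, M4=0
seg 0: a=1, c=M0/2=0, d=(M1−M0)/(6·3)=-25/378, b=Δ0−h0·(2M0+M1)/6=-1/14
seg 1: a=-1, c=M1/2=-25/42, d=(M2−M1)/(6·3)=97/378, b=Δ1−h1·(2M1+M2)/6=-13/7
seg 2: a=-5, c=M2/2=12/7, d=(M3−M2)/(6·3)=-139/378, b=Δ2−h2·(2M2+M3)/6=3/2
seg 3: a=5, c=M3/2=-67/42, d=(M4−M3)/(6·3)=67/378, b=Δ3−h3·(2M3+M4)/6=13/7
t_q=3/4 → seg 0, τ=3/4; S=1+-1/14·τ+0·τ²+-25/378·τ³=823/896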